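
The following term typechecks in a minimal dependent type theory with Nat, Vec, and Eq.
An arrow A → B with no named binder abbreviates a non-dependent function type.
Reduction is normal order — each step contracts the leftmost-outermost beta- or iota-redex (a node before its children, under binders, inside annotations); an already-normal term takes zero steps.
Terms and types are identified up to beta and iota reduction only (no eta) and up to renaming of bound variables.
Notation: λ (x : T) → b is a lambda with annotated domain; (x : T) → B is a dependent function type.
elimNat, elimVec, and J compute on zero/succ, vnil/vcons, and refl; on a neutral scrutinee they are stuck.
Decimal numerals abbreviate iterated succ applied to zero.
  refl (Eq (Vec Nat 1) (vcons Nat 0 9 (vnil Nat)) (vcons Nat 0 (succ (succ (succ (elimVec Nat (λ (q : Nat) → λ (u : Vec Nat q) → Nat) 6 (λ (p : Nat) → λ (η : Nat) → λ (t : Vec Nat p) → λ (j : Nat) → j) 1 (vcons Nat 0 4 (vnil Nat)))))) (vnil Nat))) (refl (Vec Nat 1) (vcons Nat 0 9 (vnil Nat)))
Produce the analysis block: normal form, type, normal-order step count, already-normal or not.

resulting normal form:
  refl (Eq (Vec Nat 1) (vcons Nat 0 9 (vnil Nat)) (vcons Nat 0 9 (vnil Nat))) (refl (Vec Nat 1) (vcons Nat 0 9 (vnil Nat)))
inferred type:
  Eq (Eq (Vec Nat 1) (vcons Nat 0 9 (vnil Nat)) (vcons Nat 0 9 (vnil Nat))) (refl (Vec Nat 1) (vcons Nat 0 9 (vnil Nat))) (refl (Vec Nat 1) (vcons Nat 0 9 (vnil Nat)))
steps to reach normal form (normal order): 6
term was already normal: no
first contracted redex: an elimVec iota-redex


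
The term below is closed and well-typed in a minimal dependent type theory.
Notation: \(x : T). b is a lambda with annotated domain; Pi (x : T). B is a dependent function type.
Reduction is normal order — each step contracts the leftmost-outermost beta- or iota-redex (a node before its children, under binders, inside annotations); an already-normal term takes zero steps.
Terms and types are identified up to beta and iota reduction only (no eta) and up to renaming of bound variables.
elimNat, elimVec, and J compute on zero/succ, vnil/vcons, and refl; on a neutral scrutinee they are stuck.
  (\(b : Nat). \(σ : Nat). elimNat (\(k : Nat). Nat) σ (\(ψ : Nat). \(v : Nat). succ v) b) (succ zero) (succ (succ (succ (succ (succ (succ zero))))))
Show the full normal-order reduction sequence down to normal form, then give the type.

normal-order reduction:
  (\(b : Nat). \(σ : Nat). elimNat (\(k : Nat). Nat) σ (\(ψ : Nat). \(v : Nat). succ v) b) (succ zero) (succ (succ (succ (succ (succ (succ zero))))))
  ~> (\(b : Nat). elimNat (\(σ : Nat). Nat) b (\(k : Nat). \(ψ : Nat). succ ψ) (succ zero)) (succ (succ (succ (succ (succ (succ zero))))))
  ~> elimNat (\(b : Nat). Nat) (succ (succ (succ (succ (succ (succ zero)))))) (\(σ : Nat). \(k : Nat). succ k) (succ zero)
  ~> (\(b : Nat). \(σ : Nat). succ σ) zero (elimNat (\(k : Nat). Nat) (succ (succ (succ (succ (succ (succ zero)))))) (\(ψ : Nat). \(v : Nat). succ v) zero)
  ~> (\(b : Nat). succ b) (elimNat (\(σ : Nat). Nat) (succ (succ (succ (succ (succ (succ zero)))))) (\(k : Nat). \(ψ : Nat). succ ψ) zero)
  ~> succ (elimNat (\(b : Nat). Nat) (succ (succ (succ (succ (succ (succ zero)))))) (\(σ : Nat). \(k : Nat). succ k) zero)
  ~> succ (succ (succ (succ (succ (succ (succ zero))))))
type:
  Nat


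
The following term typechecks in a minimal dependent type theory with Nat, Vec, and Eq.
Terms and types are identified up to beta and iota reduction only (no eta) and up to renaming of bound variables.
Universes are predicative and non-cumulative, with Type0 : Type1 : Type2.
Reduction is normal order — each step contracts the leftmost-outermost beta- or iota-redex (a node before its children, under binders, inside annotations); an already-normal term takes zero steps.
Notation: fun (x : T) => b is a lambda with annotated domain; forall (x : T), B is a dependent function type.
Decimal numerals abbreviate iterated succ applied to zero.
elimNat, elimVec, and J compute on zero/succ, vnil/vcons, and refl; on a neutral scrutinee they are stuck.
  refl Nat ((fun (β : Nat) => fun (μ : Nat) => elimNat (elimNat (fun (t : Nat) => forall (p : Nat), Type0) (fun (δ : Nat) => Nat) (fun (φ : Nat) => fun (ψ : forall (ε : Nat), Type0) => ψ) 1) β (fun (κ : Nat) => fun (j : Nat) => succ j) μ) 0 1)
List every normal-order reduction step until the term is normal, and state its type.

normal-order reduction:
  refl Nat ((fun (β : Nat) => fun (μ : Nat) => elimNat (elimNat (fun (t : Nat) => forall (p : Nat), Type0) (fun (δ : Nat) => Nat) (fun (φ : Nat) => fun (ψ : forall (ε : Nat), Type0) => ψ) 1) β (fun (κ : Nat) => fun (j : Nat) => succ j) μ) 0 1)
  ~> refl Nat ((fun (β : Nat) => elimNat (elimNat (fun (μ : Nat) => forall (t : Nat), Type0) (fun (p : Nat) => Nat) (fun (δ : Nat) => fun (φ : forall (ψ : Nat), Type0) => φ) 1) 0 (fun (ε : Nat) => fun (κ : Nat) => succ κ) β) 1)
  ~> refl Nat (elimNat (elimNat (fun (β : Nat) => forall (μ : Nat), Type0) (fun (t : Nat) => Nat) (fun (p : Nat) => fun (δ : forall (φ : Nat), Type0) => δ) 1) 0 (fun (ψ : Nat) => fun (ε : Nat) => succ ε) 1)
  ~> refl Nat ((fun (β : Nat) => fun (μ : Nat) => succ μ) 0 (elimNat (elimNat (fun (t : Nat) => forall (p : Nat), Type0) (fun (δ : Nat) => Nat) (fun (φ : Nat) => fun (ψ : forall (ε : Nat), Type0) => ψ) 1) 0 (fun (κ : Nat) => fun (j : Nat) => succ j) 0))
  ~> refl Nat ((fun (β : Nat) => succ β) (elimNat (elimNat (fun (μ : Nat) => forall (t : Nat), Type0) (fun (p : Nat) => Nat) (fun (δ : Nat) => fun (φ : forall (ψ : Nat), Type0) => φ) 1) 0 (fun (ε : Nat) => fun (κ : Nat) => succ κ) 0))
  ~> refl Nat (succ (elimNat (elimNat (fun (β : Nat) => forall (μ : Nat), Type0) (fun (t : Nat) => Nat) (fun (p : Nat) => fun (δ : forall (φ : Nat), Type0) => δ) 1) 0 (fun (ψ : Nat) => fun (ε : Nat) => succ ε) 0))
  ~> refl Nat 1
the term's type:
  Eq Nat 1 1


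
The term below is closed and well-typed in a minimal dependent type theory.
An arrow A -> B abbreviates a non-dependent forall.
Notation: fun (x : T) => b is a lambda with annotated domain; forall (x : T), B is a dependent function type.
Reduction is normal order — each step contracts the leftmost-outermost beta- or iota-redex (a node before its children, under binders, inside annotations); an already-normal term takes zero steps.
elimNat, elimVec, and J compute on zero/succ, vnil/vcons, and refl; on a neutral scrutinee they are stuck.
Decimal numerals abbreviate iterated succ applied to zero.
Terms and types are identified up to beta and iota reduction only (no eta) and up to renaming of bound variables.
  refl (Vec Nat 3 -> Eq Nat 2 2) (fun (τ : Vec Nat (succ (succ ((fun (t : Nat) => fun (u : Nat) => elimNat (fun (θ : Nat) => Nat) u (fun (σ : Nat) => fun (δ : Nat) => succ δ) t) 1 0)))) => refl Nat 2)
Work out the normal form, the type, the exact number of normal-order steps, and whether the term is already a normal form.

normal form:
  refl (Vec Nat 3 -> Eq Nat 2 2) (fun (τ : Vec Nat 3) => refl Nat 2)
type:
  Eq (Vec Nat 3 -> Eq Nat 2 2) (fun (τ : Vec Nat 3) => refl Nat 2) (fun (t : Vec Nat 3) => refl Nat 2)
normal-order step count: 6
already normal: no
first redex: a beta-redex


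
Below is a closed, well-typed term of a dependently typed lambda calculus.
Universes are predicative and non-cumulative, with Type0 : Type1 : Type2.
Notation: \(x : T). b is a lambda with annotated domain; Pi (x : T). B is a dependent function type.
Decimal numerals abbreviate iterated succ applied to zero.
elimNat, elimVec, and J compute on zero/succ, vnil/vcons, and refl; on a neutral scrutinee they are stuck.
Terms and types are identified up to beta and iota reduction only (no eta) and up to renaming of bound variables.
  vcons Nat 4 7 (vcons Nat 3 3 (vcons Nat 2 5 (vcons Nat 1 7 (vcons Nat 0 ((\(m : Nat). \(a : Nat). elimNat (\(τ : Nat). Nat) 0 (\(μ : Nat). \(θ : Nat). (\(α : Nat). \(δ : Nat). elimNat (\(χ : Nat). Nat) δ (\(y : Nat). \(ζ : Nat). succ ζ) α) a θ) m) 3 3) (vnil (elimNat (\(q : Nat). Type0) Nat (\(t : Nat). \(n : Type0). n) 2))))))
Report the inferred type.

inferred type:
  Vec Nat 5


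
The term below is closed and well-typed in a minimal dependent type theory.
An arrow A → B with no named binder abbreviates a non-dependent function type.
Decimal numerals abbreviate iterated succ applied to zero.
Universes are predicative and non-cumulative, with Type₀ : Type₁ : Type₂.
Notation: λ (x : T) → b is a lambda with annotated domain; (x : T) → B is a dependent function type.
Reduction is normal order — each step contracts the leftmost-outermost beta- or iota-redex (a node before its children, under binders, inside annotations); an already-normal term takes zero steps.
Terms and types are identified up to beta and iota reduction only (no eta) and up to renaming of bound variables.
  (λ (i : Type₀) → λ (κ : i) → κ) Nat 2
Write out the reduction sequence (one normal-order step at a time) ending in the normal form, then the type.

normal-order reduction sequence:
  (λ (i : Type₀) → λ (κ : i) → κ) Nat 2
  ~> (λ (i : Nat) → i) 2
  ~> 2
the term's type:
  Nat


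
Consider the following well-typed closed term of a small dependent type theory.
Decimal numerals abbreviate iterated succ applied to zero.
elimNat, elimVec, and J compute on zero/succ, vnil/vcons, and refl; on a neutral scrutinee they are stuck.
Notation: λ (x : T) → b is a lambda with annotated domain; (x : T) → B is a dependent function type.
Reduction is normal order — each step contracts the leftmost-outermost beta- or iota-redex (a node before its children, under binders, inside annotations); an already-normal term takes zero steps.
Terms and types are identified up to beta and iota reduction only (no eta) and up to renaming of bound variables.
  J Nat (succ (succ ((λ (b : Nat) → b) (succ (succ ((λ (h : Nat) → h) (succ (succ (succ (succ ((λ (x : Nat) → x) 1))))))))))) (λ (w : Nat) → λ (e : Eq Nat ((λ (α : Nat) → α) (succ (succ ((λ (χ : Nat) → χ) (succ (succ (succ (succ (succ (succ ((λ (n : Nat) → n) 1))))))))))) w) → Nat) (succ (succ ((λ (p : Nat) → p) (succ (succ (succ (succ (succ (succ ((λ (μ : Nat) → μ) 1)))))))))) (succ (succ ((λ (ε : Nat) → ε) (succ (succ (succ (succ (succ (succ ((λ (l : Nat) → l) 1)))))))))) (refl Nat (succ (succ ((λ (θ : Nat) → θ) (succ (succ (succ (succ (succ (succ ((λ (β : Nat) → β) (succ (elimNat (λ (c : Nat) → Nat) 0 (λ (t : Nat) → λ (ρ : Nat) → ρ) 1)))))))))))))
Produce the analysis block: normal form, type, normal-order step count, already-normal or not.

reduced normal form:
  9
type:
  Nat
reduction steps (normal order): 3
term was already normal: no
first redex: a J iota-redex


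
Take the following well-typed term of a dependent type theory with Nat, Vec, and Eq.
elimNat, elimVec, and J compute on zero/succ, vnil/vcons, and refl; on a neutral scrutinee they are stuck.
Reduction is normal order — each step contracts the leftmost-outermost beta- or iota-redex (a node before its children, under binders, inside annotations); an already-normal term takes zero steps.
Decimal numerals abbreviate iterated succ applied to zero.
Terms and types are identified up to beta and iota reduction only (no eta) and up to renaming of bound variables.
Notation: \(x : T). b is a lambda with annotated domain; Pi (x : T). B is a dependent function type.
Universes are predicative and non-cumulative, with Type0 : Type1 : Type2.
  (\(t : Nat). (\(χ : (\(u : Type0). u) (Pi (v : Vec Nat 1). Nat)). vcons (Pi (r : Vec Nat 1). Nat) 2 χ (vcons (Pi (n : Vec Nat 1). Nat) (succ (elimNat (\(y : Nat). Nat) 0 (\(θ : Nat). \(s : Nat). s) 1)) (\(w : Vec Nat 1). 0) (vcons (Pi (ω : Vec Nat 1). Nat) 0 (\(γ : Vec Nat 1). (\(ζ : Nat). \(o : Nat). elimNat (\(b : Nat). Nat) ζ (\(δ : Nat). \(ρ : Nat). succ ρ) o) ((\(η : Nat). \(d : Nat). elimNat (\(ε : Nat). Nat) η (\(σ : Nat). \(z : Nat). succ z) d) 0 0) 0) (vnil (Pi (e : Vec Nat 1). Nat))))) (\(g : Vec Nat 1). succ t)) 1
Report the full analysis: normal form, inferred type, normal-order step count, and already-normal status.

normal form:
  vcons (Pi (t : Vec Nat 1). Nat) 2 (\(χ : Vec Nat 1). 2) (vcons (Pi (u : Vec Nat 1). Nat) 1 (\(v : Vec Nat 1). 0) (vcons (Pi (r : Vec Nat 1). Nat) 0 (\(n : Vec Nat 1). 0) (vnil (Pi (y : Vec Nat 1). Nat))))
inferred type:
  Vec (Pi (t : Vec Nat 1). Nat) 3
steps to reach normal form (normal order): 12
started in normal form: no
first redex: a beta-redex


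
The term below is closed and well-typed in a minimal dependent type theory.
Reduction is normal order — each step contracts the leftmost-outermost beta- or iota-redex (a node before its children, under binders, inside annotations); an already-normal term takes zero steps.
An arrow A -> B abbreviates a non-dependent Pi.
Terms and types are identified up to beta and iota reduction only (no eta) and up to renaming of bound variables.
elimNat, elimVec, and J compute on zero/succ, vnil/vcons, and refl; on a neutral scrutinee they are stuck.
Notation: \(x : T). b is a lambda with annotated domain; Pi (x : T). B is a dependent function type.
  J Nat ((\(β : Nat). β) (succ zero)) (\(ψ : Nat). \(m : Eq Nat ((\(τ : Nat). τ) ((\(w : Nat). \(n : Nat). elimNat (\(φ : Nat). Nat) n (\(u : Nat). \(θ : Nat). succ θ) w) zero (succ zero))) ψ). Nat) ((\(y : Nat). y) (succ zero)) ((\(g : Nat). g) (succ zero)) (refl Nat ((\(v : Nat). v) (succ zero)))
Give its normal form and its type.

resulting normal form:
  succ zero
inferred type:
  Nat
observation: 2 normal-order steps normalize the term, beginning with a J iota-redex.


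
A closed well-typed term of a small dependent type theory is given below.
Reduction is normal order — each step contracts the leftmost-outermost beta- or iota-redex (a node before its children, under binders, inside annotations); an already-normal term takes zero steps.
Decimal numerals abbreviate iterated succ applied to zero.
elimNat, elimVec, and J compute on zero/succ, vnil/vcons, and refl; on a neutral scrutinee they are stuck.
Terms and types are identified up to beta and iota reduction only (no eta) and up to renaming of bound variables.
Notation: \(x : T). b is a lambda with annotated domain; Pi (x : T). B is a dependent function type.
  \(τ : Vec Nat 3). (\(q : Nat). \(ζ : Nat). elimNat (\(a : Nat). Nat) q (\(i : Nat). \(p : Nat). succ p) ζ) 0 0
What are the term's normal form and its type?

resulting normal form:
  \(τ : Vec Nat 3). 0
type:
  Pi (τ : Vec Nat 3). Nat
observation: the first redex contracted is a beta-redex; the normal form is reached in 3 normal-order steps.


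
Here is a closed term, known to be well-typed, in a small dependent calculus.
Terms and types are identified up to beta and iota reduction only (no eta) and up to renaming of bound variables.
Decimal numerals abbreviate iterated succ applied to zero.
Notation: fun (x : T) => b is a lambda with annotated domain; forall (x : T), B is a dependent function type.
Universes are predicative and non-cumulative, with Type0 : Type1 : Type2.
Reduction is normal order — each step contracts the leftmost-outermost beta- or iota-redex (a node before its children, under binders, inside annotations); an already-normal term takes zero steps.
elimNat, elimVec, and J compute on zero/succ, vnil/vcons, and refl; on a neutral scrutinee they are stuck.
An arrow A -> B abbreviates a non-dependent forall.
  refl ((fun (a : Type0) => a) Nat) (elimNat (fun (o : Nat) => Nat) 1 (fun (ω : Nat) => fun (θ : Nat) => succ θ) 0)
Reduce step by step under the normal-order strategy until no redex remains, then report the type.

normal-order reduction sequence:
  refl ((fun (a : Type0) => a) Nat) (elimNat (fun (o : Nat) => Nat) 1 (fun (ω : Nat) => fun (θ : Nat) => succ θ) 0)
  ~> refl Nat (elimNat (fun (a : Nat) => Nat) 1 (fun (o : Nat) => fun (ω : Nat) => succ ω) 0)
  ~> refl Nat 1
the term's type:
  Eq Nat 1 1


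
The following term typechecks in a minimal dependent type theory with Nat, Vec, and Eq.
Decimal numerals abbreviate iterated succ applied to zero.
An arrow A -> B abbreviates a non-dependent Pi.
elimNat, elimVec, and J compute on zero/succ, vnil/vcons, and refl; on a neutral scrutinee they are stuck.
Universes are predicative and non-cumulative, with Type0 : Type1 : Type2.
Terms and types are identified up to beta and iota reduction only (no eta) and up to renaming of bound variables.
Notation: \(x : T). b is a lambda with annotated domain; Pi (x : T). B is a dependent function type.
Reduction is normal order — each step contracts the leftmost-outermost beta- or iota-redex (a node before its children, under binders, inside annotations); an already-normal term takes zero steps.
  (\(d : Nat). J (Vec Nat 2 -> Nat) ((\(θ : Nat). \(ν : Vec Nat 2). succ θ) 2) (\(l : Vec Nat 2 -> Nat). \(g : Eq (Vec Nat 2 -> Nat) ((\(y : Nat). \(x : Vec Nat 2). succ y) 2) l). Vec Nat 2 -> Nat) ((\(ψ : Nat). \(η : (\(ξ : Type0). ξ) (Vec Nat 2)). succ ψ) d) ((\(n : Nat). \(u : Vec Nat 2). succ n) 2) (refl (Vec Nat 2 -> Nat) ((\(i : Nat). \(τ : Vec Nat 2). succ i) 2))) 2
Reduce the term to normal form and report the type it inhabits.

resulting normal form:
  \(d : Vec Nat 2). 3
inferred type:
  Vec Nat 2 -> Nat
observation: 4 normal-order steps separate the term from its normal form.


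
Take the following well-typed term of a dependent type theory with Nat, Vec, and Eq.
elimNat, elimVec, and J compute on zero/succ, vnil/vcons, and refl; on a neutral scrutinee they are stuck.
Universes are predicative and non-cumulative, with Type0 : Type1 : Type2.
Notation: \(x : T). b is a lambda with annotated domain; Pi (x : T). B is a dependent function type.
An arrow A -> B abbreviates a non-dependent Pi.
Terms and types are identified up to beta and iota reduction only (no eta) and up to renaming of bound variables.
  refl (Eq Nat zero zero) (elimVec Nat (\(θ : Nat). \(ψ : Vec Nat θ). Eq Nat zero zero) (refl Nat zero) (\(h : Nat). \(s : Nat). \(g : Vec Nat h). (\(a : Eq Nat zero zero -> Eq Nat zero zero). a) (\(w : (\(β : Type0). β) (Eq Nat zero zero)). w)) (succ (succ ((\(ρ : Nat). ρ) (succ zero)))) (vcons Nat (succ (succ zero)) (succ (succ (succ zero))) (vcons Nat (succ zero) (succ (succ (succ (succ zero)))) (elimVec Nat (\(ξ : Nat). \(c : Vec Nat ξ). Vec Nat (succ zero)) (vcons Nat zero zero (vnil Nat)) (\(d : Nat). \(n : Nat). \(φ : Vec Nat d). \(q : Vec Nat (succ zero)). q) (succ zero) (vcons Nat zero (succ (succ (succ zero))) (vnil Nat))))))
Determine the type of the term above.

type:
  Eq (Eq Nat zero zero) (refl Nat zero) (refl Nat zero)


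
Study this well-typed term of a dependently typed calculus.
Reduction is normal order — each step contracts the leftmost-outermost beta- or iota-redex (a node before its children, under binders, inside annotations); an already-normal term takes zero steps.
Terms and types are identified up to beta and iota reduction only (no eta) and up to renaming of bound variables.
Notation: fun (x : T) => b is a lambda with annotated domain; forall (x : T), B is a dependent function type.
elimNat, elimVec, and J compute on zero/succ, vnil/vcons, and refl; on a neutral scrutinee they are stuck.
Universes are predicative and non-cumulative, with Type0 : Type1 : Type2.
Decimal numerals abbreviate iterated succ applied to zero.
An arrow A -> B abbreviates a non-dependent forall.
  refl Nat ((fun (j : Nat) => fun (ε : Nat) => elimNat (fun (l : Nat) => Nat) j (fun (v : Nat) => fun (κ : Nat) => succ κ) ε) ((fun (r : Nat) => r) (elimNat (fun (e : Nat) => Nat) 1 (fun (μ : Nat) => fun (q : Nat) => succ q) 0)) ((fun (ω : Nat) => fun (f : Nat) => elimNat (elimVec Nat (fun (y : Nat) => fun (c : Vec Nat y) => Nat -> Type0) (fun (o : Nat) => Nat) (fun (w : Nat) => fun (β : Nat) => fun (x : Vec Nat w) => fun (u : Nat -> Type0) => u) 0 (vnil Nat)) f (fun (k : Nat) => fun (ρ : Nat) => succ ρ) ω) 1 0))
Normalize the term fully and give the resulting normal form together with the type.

reduced normal form:
  refl Nat 2
type:
  Eq Nat 2 2
observation: contracting a beta-redex first, the term normalizes in 14 steps.


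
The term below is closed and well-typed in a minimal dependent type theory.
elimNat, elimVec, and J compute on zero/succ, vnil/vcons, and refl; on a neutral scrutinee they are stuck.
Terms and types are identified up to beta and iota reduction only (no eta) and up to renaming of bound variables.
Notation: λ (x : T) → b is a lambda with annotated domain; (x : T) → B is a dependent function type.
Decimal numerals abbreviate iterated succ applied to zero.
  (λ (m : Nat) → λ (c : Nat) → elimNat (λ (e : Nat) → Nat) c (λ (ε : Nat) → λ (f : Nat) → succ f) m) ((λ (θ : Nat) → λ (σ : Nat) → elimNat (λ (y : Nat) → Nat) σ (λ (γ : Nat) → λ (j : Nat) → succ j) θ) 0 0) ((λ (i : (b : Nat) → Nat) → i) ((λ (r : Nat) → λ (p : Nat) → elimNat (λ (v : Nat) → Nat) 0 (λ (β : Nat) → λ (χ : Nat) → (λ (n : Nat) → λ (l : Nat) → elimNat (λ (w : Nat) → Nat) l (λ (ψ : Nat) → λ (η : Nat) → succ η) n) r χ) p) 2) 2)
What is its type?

type:
  Nat


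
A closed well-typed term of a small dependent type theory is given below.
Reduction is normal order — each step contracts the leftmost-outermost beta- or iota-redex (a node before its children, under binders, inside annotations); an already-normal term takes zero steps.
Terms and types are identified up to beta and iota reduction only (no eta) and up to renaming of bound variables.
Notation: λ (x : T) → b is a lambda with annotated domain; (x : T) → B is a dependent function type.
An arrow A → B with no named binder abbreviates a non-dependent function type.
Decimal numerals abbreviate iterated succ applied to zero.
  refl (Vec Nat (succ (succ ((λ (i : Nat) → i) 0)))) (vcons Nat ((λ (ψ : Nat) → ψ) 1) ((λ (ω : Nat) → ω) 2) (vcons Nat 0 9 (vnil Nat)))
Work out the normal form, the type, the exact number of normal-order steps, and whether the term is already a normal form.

reduced normal form:
  refl (Vec Nat 2) (vcons Nat 1 2 (vcons Nat 0 9 (vnil Nat)))
type:
  Eq (Vec Nat 2) (vcons Nat 1 2 (vcons Nat 0 9 (vnil Nat))) (vcons Nat 1 2 (vcons Nat 0 9 (vnil Nat)))
normal-order step count: 3
started in normal form: no
first contracted redex: a beta-redex


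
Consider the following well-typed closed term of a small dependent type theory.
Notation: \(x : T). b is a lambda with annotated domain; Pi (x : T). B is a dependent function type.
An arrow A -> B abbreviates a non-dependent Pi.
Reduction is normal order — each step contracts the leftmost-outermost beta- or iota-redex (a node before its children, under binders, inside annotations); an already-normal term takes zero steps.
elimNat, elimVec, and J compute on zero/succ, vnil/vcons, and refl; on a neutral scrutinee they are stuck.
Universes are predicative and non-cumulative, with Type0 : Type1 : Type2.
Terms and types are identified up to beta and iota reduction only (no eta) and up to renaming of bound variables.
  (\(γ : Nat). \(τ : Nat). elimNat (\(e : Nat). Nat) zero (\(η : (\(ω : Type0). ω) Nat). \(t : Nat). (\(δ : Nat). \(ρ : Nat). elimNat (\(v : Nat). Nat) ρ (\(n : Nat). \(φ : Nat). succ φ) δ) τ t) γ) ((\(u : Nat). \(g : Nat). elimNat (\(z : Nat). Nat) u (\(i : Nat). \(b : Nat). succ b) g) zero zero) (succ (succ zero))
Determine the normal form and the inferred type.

normal form:
  zero
inferred type:
  Nat
observation: reduction starts at a beta-redex, and 16 normal-order steps reach the normal form.


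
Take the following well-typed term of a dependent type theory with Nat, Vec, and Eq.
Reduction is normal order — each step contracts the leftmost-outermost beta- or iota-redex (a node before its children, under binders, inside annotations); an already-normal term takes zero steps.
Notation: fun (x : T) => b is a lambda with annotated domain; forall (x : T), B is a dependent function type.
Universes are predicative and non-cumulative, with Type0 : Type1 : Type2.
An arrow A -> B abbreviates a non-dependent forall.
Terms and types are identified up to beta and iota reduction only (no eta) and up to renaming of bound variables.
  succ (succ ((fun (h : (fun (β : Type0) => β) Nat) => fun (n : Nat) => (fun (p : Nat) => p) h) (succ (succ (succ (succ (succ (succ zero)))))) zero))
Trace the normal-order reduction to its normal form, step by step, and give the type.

normal-order reduction sequence:
  succ (succ ((fun (h : (fun (β : Type0) => β) Nat) => fun (n : Nat) => (fun (p : Nat) => p) h) (succ (succ (succ (succ (succ (succ zero)))))) zero))
  ~> succ (succ ((fun (h : Nat) => (fun (β : Nat) => β) (succ (succ (succ (succ (succ (succ zero))))))) zero))
  ~> succ (succ ((fun (h : Nat) => h) (succ (succ (succ (succ (succ (succ zero))))))))
  ~> succ (succ (succ (succ (succ (succ (succ (succ zero)))))))
type:
  Nat


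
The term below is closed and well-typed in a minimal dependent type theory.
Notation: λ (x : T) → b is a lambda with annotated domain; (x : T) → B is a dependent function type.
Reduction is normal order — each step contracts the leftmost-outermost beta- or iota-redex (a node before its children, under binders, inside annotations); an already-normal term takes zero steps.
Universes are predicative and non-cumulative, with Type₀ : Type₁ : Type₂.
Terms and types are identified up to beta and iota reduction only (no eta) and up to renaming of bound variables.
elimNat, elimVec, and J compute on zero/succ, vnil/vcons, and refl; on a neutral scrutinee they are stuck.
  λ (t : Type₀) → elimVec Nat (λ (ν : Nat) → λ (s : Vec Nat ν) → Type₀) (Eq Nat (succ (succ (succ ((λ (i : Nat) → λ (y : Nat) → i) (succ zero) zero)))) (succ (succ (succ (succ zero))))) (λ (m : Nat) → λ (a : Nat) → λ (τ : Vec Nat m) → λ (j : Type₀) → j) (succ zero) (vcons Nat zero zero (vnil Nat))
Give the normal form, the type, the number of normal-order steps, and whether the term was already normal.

normal form:
  λ (t : Type₀) → Eq Nat (succ (succ (succ (succ zero)))) (succ (succ (succ (succ zero))))
type:
  (t : Type₀) → Type₀
reduction steps (normal order): 8
started in normal form: no
first redex: an elimVec iota-redex


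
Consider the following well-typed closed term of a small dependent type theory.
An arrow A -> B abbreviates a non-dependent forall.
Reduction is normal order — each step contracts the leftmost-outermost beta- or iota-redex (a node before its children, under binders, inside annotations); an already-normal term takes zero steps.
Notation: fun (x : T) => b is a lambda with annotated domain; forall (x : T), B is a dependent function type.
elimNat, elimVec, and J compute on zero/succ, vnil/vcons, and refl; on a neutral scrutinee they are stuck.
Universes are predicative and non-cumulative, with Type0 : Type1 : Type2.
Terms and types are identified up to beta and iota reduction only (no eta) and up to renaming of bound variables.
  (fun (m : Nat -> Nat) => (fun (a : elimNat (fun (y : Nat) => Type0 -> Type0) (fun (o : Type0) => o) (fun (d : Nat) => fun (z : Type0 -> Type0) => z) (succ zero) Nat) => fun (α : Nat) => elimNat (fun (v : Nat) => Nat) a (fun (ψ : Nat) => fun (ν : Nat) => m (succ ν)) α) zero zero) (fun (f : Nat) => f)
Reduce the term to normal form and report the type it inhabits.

reduced normal form:
  zero
type:
  Nat
observation: the first redex contracted is a beta-redex; the normal form is reached in 4 normal-order steps.


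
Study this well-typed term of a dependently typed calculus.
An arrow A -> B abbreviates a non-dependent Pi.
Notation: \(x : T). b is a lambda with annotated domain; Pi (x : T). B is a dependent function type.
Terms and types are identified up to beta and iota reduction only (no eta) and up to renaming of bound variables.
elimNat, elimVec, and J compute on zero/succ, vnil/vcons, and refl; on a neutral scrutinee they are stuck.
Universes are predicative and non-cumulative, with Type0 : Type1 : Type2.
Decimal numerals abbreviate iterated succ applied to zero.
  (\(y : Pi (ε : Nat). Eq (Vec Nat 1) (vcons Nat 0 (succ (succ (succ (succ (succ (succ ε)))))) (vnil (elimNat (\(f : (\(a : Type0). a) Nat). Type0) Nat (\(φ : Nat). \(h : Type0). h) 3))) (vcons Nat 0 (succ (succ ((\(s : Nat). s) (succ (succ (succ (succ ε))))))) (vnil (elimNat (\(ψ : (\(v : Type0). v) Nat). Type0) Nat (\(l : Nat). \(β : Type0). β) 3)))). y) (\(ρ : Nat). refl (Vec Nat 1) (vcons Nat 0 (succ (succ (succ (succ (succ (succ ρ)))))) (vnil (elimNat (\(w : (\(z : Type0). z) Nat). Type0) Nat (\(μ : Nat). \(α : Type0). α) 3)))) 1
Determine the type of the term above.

inferred type:
  Eq (Vec Nat 1) (vcons Nat 0 7 (vnil Nat)) (vcons Nat 0 7 (vnil Nat))


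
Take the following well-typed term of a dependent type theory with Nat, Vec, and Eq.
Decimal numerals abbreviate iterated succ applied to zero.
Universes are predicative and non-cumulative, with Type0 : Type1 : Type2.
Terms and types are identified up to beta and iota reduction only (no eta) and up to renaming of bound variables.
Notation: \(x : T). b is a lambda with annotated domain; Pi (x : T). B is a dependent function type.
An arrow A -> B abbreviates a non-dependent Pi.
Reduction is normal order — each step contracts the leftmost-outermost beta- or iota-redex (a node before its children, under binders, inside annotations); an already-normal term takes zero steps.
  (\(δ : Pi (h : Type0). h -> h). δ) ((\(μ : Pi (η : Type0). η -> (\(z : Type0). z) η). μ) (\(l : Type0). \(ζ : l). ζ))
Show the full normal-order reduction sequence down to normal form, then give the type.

reduction (normal order):
  (\(δ : Pi (h : Type0). h -> h). δ) ((\(μ : Pi (η : Type0). η -> (\(z : Type0). z) η). μ) (\(l : Type0). \(ζ : l). ζ))
  ~> (\(δ : Pi (h : Type0). h -> (\(μ : Type0). μ) h). δ) (\(η : Type0). \(z : η). z)
  ~> \(δ : Type0). \(h : δ). h
the term's type:
  Pi (δ : Type0). δ -> δ


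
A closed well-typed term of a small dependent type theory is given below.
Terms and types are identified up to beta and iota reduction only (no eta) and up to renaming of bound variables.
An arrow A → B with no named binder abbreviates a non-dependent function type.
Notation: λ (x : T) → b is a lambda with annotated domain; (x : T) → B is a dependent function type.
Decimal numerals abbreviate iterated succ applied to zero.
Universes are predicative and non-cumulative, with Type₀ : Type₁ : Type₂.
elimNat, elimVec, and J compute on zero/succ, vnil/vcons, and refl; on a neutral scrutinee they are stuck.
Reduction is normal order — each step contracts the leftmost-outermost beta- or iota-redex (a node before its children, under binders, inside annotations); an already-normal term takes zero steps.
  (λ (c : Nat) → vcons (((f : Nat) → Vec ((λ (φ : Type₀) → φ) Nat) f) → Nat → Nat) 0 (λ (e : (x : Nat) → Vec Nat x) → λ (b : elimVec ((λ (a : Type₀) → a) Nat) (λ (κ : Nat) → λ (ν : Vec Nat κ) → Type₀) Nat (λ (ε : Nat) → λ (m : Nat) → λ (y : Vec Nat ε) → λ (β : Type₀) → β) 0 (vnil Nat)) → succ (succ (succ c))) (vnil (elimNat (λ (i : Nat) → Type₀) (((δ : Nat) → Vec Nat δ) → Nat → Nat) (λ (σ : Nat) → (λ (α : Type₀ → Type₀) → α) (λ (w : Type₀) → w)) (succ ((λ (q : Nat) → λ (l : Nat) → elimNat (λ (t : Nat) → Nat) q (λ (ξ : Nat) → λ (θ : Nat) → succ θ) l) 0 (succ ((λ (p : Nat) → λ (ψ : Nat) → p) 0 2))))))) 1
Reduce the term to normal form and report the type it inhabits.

normal form:
  vcons (((c : Nat) → Vec Nat c) → Nat → Nat) 0 (λ (f : (φ : Nat) → Vec Nat φ) → λ (e : Nat) → 4) (vnil (((x : Nat) → Vec Nat x) → Nat → Nat))
inferred type:
  Vec (((c : Nat) → Vec Nat c) → Nat → Nat) 1
observation: the first redex contracted is a beta-redex; the normal form is reached in 20 normal-order steps.


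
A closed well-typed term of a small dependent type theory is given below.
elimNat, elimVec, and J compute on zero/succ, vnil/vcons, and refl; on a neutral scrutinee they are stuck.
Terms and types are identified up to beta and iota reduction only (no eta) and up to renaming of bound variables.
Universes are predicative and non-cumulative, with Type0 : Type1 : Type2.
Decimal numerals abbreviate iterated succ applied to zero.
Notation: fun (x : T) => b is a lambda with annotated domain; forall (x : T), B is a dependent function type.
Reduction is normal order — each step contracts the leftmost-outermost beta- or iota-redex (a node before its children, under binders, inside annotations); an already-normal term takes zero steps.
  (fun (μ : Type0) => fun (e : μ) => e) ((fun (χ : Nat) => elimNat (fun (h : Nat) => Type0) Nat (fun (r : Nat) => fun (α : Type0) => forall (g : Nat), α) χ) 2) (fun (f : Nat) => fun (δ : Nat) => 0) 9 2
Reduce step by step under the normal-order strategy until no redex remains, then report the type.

normal-order reduction sequence:
  (fun (μ : Type0) => fun (e : μ) => e) ((fun (χ : Nat) => elimNat (fun (h : Nat) => Type0) Nat (fun (r : Nat) => fun (α : Type0) => forall (g : Nat), α) χ) 2) (fun (f : Nat) => fun (δ : Nat) => 0) 9 2
  ~> (fun (μ : (fun (e : Nat) => elimNat (fun (χ : Nat) => Type0) Nat (fun (h : Nat) => fun (r : Type0) => forall (α : Nat), r) e) 2) => μ) (fun (g : Nat) => fun (f : Nat) => 0) 9 2
  ~> (fun (μ : Nat) => fun (e : Nat) => 0) 9 2
  ~> (fun (μ : Nat) => 0) 2
  ~> 0
inferred type:
  Nat


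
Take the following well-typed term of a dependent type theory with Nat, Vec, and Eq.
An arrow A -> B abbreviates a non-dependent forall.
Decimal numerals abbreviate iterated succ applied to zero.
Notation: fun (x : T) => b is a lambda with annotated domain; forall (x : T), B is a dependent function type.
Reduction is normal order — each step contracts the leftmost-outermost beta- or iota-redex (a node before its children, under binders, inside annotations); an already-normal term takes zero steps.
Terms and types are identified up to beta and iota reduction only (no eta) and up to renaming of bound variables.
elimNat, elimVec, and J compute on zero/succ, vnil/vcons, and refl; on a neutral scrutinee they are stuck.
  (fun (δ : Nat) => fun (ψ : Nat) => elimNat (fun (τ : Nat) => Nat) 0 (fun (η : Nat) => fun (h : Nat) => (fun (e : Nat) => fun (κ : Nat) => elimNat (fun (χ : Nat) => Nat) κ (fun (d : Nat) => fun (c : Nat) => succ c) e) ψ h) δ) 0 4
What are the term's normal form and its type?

reduced normal form:
  0
the term's type:
  Nat
observation: reduction starts at a beta-redex, and 3 normal-order steps reach the normal form.


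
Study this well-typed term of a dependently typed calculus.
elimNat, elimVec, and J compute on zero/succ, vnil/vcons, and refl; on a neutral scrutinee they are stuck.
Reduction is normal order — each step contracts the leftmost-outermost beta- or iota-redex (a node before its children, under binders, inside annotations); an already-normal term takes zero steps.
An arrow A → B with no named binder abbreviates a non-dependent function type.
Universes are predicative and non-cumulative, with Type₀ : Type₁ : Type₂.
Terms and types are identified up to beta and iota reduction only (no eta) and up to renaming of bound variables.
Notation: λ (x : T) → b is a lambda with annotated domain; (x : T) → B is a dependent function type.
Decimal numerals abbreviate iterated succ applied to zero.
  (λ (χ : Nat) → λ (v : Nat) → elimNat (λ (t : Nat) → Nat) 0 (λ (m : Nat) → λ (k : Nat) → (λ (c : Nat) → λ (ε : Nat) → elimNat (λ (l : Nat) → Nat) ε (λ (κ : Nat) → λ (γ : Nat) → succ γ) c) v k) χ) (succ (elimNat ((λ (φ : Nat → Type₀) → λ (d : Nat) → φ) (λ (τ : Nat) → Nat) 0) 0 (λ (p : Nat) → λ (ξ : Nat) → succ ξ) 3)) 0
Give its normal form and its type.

resulting normal form:
  0
inferred type:
  Nat


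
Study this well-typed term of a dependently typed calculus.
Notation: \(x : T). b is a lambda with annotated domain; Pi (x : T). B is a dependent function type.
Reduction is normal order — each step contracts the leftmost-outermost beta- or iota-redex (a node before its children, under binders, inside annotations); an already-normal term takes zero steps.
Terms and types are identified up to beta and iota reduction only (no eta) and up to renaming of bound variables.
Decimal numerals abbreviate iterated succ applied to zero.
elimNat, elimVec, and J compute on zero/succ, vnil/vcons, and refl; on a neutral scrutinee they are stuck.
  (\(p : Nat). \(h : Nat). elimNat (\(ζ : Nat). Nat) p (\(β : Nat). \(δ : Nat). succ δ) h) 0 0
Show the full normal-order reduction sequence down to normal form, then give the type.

normal-order reduction:
  (\(p : Nat). \(h : Nat). elimNat (\(ζ : Nat). Nat) p (\(β : Nat). \(δ : Nat). succ δ) h) 0 0
  ~> (\(p : Nat). elimNat (\(h : Nat). Nat) 0 (\(ζ : Nat). \(β : Nat). succ β) p) 0
  ~> elimNat (\(p : Nat). Nat) 0 (\(h : Nat). \(ζ : Nat). succ ζ) 0
  ~> 0
type:
  Nat


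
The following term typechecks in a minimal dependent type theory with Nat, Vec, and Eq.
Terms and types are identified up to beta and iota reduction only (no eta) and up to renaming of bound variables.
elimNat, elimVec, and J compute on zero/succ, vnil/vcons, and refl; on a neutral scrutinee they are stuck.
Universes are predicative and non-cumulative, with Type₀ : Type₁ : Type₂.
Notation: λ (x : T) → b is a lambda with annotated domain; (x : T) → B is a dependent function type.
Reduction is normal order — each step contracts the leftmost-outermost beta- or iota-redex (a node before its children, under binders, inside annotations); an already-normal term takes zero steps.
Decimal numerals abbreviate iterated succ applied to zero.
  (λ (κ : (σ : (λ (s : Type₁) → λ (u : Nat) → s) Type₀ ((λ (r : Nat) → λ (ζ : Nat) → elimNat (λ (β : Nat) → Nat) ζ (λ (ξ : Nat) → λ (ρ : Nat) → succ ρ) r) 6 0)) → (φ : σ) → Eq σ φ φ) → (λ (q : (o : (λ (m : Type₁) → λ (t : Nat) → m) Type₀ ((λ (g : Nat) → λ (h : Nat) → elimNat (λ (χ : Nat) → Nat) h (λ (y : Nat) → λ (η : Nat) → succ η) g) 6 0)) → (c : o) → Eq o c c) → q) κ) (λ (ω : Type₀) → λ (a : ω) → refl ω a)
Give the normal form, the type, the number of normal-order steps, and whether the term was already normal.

reduced normal form:
  λ (κ : Type₀) → λ (σ : κ) → refl κ σ
the term's type:
  (κ : Type₀) → (σ : κ) → Eq κ σ σ
normal-order step count: 2
already normal: no
first redex: a beta-redex


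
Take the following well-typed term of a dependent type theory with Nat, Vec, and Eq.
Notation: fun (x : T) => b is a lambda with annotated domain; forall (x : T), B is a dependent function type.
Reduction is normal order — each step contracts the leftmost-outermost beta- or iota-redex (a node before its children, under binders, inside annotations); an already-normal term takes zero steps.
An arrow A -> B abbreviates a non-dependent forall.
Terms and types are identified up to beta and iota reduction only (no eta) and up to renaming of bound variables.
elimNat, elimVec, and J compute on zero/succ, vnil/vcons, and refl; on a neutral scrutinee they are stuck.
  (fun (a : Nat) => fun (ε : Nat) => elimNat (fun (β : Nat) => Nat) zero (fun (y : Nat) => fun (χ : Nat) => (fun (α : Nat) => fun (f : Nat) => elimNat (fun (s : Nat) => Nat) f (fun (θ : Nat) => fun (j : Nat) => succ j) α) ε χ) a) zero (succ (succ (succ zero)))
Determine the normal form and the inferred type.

normal form:
  zero
the term's type:
  Nat
observation: 3 normal-order steps normalize the term, beginning with a beta-redex.


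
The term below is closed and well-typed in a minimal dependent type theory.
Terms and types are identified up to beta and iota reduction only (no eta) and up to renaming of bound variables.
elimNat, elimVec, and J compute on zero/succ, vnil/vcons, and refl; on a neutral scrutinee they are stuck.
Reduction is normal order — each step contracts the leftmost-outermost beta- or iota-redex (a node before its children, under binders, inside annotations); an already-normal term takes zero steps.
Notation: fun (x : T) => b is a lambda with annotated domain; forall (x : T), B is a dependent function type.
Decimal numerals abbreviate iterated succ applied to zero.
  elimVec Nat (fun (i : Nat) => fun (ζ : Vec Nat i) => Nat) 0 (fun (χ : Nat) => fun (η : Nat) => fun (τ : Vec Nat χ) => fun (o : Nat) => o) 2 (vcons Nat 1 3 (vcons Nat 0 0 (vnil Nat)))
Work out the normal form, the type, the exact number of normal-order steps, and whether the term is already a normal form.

resulting normal form:
  0
type:
  Nat
reduction steps (normal order): 11
term was already normal: no
first redex: an elimVec iota-redex
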